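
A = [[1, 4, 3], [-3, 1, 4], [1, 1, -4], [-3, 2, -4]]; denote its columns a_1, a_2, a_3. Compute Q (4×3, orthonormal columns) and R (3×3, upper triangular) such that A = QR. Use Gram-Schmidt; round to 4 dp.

a_1 = (1, -3, 1, -3); ‖a_1‖ = 4.4721, so q_1 = (0.2236, -0.6708, 0.2236, -0.6708).
q_1·a_2 = 0.2236·4 + (-0.6708)·1 + 0.2236·1 + (-0.6708)·2 = -0.8944.
u_2 = a_2 + 0.8944·q_1 = (4.2000, 0.4000, 1.2000, 1.4000).
‖u_2‖ = 4.6043, so q_2 = (0.9122, 0.0869, 0.2606, 0.3041).
q_1·a_3 = 0.2236·3 + (-0.6708)·4 + 0.2236·(-4) + (-0.6708)·(-4) = -0.2236; q_2·a_3 = 0.9122·3 + 0.0869·4 + 0.2606·(-4) + 0.3041·(-4) = 0.8253.
u_3 = a_3 + 0.2236·q_1 − 0.8253·q_2 = (2.2972, 3.7783, -4.1651, -4.4009).
‖u_3‖ = 7.5013, so q_3 = (0.3062, 0.5037, -0.5553, -0.5867).

Q = [[0.2236, 0.9122, 0.3062], [-0.6708, 0.0869, 0.5037], [0.2236, 0.2606, -0.5553], [-0.6708, 0.3041, -0.5867]], R = [[4.4721, -0.8944, -0.2236], [0.0000, 4.6043, 0.8253], [0.0000, 0.0000, 7.5013]]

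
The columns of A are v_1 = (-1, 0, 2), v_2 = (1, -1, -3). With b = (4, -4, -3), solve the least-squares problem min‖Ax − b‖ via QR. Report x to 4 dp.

x = (1.5000, 2.5000)

v_1 = (-1, 0, 2); ‖v_1‖ = 2.2361, so q_1 = (-0.4472, 0.0000, 0.8944).
q_1·v_2 = (-0.4472)·1 + 0.0000·(-1) + 0.8944·(-3) = -3.1305.
u_2 = v_2 + 3.1305·q_1 = (-0.4000, -1.0000, -0.2000).
‖u_2‖ = 1.0954, so q_2 = (-0.3651, -0.9129, -0.1826).
Qᵀb = (-4.4721, 2.7386).
Back-substitute: x_2 = 2.7386/1.0954 = 2.5000.
x_1 = (-4.4721 + 3.1305·2.5000)/2.2361 = 1.5000.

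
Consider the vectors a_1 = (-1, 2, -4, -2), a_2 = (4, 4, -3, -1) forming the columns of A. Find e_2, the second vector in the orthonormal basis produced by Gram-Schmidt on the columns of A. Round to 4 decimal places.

e_2 = (0.8759, 0.4751, -0.0223, 0.0816)

a_1 = (-1, 2, -4, -2); ‖a_1‖ = 5.0000, so e_1 = (-0.2000, 0.4000, -0.8000, -0.4000).
e_1·a_2 = (-0.2000)·4 + 0.4000·4 + (-0.8000)·(-3) + (-0.4000)·(-1) = 3.6000.
u_2 = a_2 − 3.6000·e_1 = (4.7200, 2.5600, -0.1200, 0.4400).
‖u_2‖ = 5.3889, so e_2 = (0.8759, 0.4751, -0.0223, 0.0816).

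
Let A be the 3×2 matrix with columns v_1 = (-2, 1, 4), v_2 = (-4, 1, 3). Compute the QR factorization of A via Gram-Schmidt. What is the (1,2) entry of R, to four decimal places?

v_1 = (-2, 1, 4); ‖v_1‖ = 4.5826, so e_1 = (-0.4364, 0.2182, 0.8729).
r_{12} = e_1·v_2 = 4.5826.

r_{12} = 4.5826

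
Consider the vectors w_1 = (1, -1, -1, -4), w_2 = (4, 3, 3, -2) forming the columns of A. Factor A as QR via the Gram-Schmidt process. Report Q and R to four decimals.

Q = [[0.2294, 0.6131], [-0.2294, 0.5518], [-0.2294, 0.5518], [-0.9177, -0.1226]], R = [[4.3589, 1.3765], [0.0000, 6.0088]]

w_1 = (1, -1, -1, -4); ‖w_1‖ = 4.3589, so q_1 = (0.2294, -0.2294, -0.2294, -0.9177).
q_1·w_2 = 0.2294·4 + (-0.2294)·3 + (-0.2294)·3 + (-0.9177)·(-2) = 1.3765.
u_2 = w_2 − 1.3765·q_1 = (3.6842, 3.3158, 3.3158, -0.7368).
‖u_2‖ = 6.0088, so q_2 = (0.6131, 0.5518, 0.5518, -0.1226).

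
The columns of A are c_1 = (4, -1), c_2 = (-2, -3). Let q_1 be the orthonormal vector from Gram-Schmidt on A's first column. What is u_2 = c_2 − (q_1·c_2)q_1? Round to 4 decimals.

u_2 = (-0.8235, -3.2941)

q_1 = c_1/‖c_1‖ = (4, -1)/4.1231 = (0.9701, -0.2425).
r_{12} = q_1·c_2 = -1.2127.
u_2 = c_2 + 1.2127·q_1 = (-0.8235, -3.2941).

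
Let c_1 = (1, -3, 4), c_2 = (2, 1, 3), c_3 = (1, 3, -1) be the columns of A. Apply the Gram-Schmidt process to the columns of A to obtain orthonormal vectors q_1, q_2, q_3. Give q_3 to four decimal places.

q_3 = (0.8340, -0.3208, -0.4491)

c_1 = (1, -3, 4); ‖c_1‖ = 5.0990, so q_1 = (0.1961, -0.5883, 0.7845).
q_1·c_2 = 0.1961·2 + (-0.5883)·1 + 0.7845·3 = 2.1573.
u_2 = c_2 − 2.1573·q_1 = (1.5769, 2.2692, 1.3077).
‖u_2‖ = 3.0571, so q_2 = (0.5158, 0.7423, 0.4277).
q_1·c_3 = 0.1961·1 + (-0.5883)·3 + 0.7845·(-1) = -2.3534; q_2·c_3 = 0.5158·1 + 0.7423·3 + 0.4277·(-1) = 2.3149.
u_3 = c_3 + 2.3534·q_1 − 2.3149·q_2 = (0.2675, -0.1029, -0.1440).
‖u_3‖ = 0.3208, so q_3 = (0.8340, -0.3208, -0.4491).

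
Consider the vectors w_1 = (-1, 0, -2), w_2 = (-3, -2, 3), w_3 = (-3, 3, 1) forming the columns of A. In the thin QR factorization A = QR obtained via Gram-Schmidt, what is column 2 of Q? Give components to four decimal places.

e_2 = (-0.8010, -0.4450, 0.4005)

w_1 = (-1, 0, -2); ‖w_1‖ = 2.2361, so e_1 = (-0.4472, 0.0000, -0.8944).
e_1·w_2 = (-0.4472)·(-3) + 0.0000·(-2) + (-0.8944)·3 = -1.3416.
u_2 = w_2 + 1.3416·e_1 = (-3.6000, -2.0000, 1.8000).
‖u_2‖ = 4.4944, so e_2 = (-0.8010, -0.4450, 0.4005).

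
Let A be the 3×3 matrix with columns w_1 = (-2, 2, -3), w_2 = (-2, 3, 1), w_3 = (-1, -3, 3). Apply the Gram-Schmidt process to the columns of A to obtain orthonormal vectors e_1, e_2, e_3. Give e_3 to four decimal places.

e_3 = (-0.8001, -0.5819, 0.1455)

w_1 = (-2, 2, -3); ‖w_1‖ = 4.1231, so e_1 = (-0.4851, 0.4851, -0.7276).
e_1·w_2 = (-0.4851)·(-2) + 0.4851·3 + (-0.7276)·1 = 1.6977.
u_2 = w_2 − 1.6977·e_1 = (-1.1765, 2.1765, 2.2353).
‖u_2‖ = 3.3343, so e_2 = (-0.3528, 0.6527, 0.6704).
e_1·w_3 = (-0.4851)·(-1) + 0.4851·(-3) + (-0.7276)·3 = -3.1530; e_2·w_3 = (-0.3528)·(-1) + 0.6527·(-3) + 0.6704·3 = 0.4058.
u_3 = w_3 + 3.1530·e_1 − 0.4058·e_2 = (-2.3862, -1.7354, 0.4339).
‖u_3‖ = 2.9823, so e_3 = (-0.8001, -0.5819, 0.1455).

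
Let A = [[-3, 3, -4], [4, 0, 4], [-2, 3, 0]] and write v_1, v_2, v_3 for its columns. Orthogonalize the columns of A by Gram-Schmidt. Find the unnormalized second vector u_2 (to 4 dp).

u_2 = (1.4483, 2.0690, 1.9655)

v_1 = (-3, 4, -2); ‖v_1‖ = 5.3852, so q_1 = (-0.5571, 0.7428, -0.3714).
q_1·v_2 = (-0.5571)·3 + 0.7428·0 + (-0.3714)·3 = -2.7854.
u_2 = v_2 + 2.7854·q_1 = (1.4483, 2.0690, 1.9655).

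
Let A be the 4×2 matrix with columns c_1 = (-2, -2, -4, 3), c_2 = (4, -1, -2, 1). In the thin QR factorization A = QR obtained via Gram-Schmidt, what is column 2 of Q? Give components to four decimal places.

e_1 = c_1/‖c_1‖ = (-2, -2, -4, 3)/5.7446 = (-0.3482, -0.3482, -0.6963, 0.5222).
r_{12} = e_1·c_2 = 0.8704.
u_2 = c_2 − 0.8704·e_1 = (4.3030, -0.6970, -1.3939, 0.5455).
‖u_2‖ = 4.6090, so e_2 = (0.9336, -0.1512, -0.3024, 0.1183).

e_2 = (0.9336, -0.1512, -0.3024, 0.1183)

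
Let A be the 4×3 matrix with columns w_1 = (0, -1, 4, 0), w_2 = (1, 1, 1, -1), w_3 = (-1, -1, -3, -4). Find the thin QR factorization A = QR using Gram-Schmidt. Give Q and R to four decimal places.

q_1 = w_1/‖w_1‖ = (0, -1, 4, 0)/4.1231 = (0.0000, -0.2425, 0.9701, 0.0000).
r_{12} = q_1·w_2 = 0.7276.
u_2 = w_2 − 0.7276·q_1 = (1.0000, 1.1765, 0.2941, -1.0000).
‖u_2‖ = 1.8630, so q_2 = (0.5368, 0.6315, 0.1579, -0.5368).
r_{13} = q_1·w_3 = -2.6679; r_{23} = q_2·w_3 = 0.5052.
u_3 = w_3 + 2.6679·q_1 − 0.5052·q_2 = (-1.2712, -1.9661, -0.4915, -3.7288).
‖u_3‖ = 4.4303, so q_3 = (-0.2869, -0.4438, -0.1109, -0.8417).

Q = [[0.0000, 0.5368, -0.2869], [-0.2425, 0.6315, -0.4438], [0.9701, 0.1579, -0.1109], [0.0000, -0.5368, -0.8417]], R = [[4.1231, 0.7276, -2.6679], [0.0000, 1.8630, 0.5052], [0.0000, 0.0000, 4.4303]]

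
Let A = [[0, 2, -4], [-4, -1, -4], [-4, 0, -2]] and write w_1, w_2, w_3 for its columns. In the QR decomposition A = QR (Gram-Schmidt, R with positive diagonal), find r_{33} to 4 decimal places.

q_1 = w_1/‖w_1‖ = (0, -4, -4)/5.6569 = (0.0000, -0.7071, -0.7071).
r_{12} = q_1·w_2 = 0.7071.
u_2 = w_2 − 0.7071·q_1 = (2.0000, -0.5000, 0.5000).
‖u_2‖ = 2.1213, so q_2 = (0.9428, -0.2357, 0.2357).
r_{13} = q_1·w_3 = 4.2426; r_{23} = q_2·w_3 = -3.2998.
u_3 = w_3 − 4.2426·q_1 + 3.2998·q_2 = (-0.8889, -1.7778, 1.7778).
r_{33} = ‖u_3‖ = 2.6667.

r_{33} = 2.6667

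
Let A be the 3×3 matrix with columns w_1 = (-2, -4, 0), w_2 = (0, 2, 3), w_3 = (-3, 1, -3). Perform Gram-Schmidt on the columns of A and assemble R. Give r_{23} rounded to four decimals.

r_{23} = -1.9805

q_1 = w_1/‖w_1‖ = (-2, -4, 0)/4.4721 = (-0.4472, -0.8944, 0.0000).
r_{12} = q_1·w_2 = -1.7889.
u_2 = w_2 + 1.7889·q_1 = (-0.8000, 0.4000, 3.0000).
‖u_2‖ = 3.1305, so q_2 = (-0.2556, 0.1278, 0.9583).
r_{23} = q_2·w_3 = -1.9805.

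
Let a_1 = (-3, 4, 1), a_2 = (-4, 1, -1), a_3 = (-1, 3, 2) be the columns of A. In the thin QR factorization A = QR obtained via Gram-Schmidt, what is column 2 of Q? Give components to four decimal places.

e_2 = (-0.7423, -0.4277, -0.5158)

a_1 = (-3, 4, 1); ‖a_1‖ = 5.0990, so e_1 = (-0.5883, 0.7845, 0.1961).
e_1·a_2 = (-0.5883)·(-4) + 0.7845·1 + 0.1961·(-1) = 2.9417.
u_2 = a_2 − 2.9417·e_1 = (-2.2692, -1.3077, -1.5769).
‖u_2‖ = 3.0571, so e_2 = (-0.7423, -0.4277, -0.5158).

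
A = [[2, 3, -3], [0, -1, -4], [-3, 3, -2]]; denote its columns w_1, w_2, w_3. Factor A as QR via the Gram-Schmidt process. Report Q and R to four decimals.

w_1 = (2, 0, -3); ‖w_1‖ = 3.6056, so q_1 = (0.5547, 0.0000, -0.8321).
q_1·w_2 = 0.5547·3 + 0.0000·(-1) + (-0.8321)·3 = -0.8321.
u_2 = w_2 + 0.8321·q_1 = (3.4615, -1.0000, 2.3077).
‖u_2‖ = 4.2787, so q_2 = (0.8090, -0.2337, 0.5393).
q_1·w_3 = 0.5547·(-3) + 0.0000·(-4) + (-0.8321)·(-2) = 0.0000; q_2·w_3 = 0.8090·(-3) + (-0.2337)·(-4) + 0.5393·(-2) = -2.5708.
u_3 = w_3 + 0.0000·q_1 + 2.5708·q_2 = (-0.9202, -4.6008, -0.6134).
‖u_3‖ = 4.7319, so q_3 = (-0.1945, -0.9723, -0.1296).

Q = [[0.5547, 0.8090, -0.1945], [0.0000, -0.2337, -0.9723], [-0.8321, 0.5393, -0.1296]], R = [[3.6056, -0.8321, 0.0000], [0.0000, 4.2787, -2.5708], [0.0000, 0.0000, 4.7319]]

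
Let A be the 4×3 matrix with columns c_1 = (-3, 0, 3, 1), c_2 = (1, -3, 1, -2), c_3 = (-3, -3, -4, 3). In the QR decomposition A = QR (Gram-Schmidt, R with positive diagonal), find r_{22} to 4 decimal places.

r_{22} = 3.8457

e_1 = c_1/‖c_1‖ = (-3, 0, 3, 1)/4.3589 = (-0.6882, 0.0000, 0.6882, 0.2294).
r_{12} = e_1·c_2 = -0.4588.
u_2 = c_2 + 0.4588·e_1 = (0.6842, -3.0000, 1.3158, -1.8947).
r_{22} = ‖u_2‖ = 3.8457.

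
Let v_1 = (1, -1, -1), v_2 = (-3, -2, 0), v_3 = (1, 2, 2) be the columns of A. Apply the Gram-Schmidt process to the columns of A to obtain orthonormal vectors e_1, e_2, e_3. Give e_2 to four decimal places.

e_2 = (-0.7493, -0.6556, -0.0937)

v_1 = (1, -1, -1); ‖v_1‖ = 1.7321, so e_1 = (0.5774, -0.5774, -0.5774).
e_1·v_2 = 0.5774·(-3) + (-0.5774)·(-2) + (-0.5774)·0 = -0.5774.
u_2 = v_2 + 0.5774·e_1 = (-2.6667, -2.3333, -0.3333).
‖u_2‖ = 3.5590, so e_2 = (-0.7493, -0.6556, -0.0937).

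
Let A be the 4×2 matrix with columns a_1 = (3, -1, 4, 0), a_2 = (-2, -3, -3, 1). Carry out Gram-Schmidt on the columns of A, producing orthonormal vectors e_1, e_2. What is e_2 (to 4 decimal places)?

a_1 = (3, -1, 4, 0); ‖a_1‖ = 5.0990, so e_1 = (0.5883, -0.1961, 0.7845, 0.0000).
e_1·a_2 = 0.5883·(-2) + (-0.1961)·(-3) + 0.7845·(-3) + 0.0000·1 = -2.9417.
u_2 = a_2 + 2.9417·e_1 = (-0.2692, -3.5769, -0.6923, 1.0000).
‖u_2‖ = 3.7876, so e_2 = (-0.0711, -0.9444, -0.1828, 0.2640).

e_2 = (-0.0711, -0.9444, -0.1828, 0.2640)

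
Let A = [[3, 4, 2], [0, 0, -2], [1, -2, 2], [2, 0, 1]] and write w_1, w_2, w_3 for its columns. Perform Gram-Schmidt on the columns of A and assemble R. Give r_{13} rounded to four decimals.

w_1 = (3, 0, 1, 2); ‖w_1‖ = 3.7417, so q_1 = (0.8018, 0.0000, 0.2673, 0.5345).
r_{13} = q_1·w_3 = 2.6726.

r_{13} = 2.6726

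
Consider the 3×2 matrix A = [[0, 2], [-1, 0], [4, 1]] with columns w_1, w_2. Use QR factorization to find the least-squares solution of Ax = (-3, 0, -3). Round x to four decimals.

x = (-0.3478, -1.5217)

w_1 = (0, -1, 4); ‖w_1‖ = 4.1231, so e_1 = (0.0000, -0.2425, 0.9701).
e_1·w_2 = 0.0000·2 + (-0.2425)·0 + 0.9701·1 = 0.9701.
u_2 = w_2 − 0.9701·e_1 = (2.0000, 0.2353, 0.0588).
‖u_2‖ = 2.0147, so e_2 = (0.9927, 0.1168, 0.0292).
Qᵀb = (-2.9104, -3.0658).
Back-substitute: x_2 = -3.0658/2.0147 = -1.5217.
x_1 = (-2.9104 − 0.9701·(-1.5217))/4.1231 = -0.3478.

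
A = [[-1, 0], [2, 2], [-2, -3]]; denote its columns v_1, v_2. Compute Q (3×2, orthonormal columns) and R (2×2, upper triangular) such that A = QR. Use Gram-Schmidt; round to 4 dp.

e_1 = v_1/‖v_1‖ = (-1, 2, -2)/3.0000 = (-0.3333, 0.6667, -0.6667).
r_{12} = e_1·v_2 = 3.3333.
u_2 = v_2 − 3.3333·e_1 = (1.1111, -0.2222, -0.7778).
‖u_2‖ = 1.3744, so e_2 = (0.8085, -0.1617, -0.5659).

Q = [[-0.3333, 0.8085], [0.6667, -0.1617], [-0.6667, -0.5659]], R = [[3.0000, 3.3333], [0.0000, 1.3744]]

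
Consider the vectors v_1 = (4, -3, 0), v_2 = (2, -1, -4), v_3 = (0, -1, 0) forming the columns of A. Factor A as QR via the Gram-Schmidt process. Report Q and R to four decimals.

v_1 = (4, -3, 0); ‖v_1‖ = 5.0000, so e_1 = (0.8000, -0.6000, 0.0000).
e_1·v_2 = 0.8000·2 + (-0.6000)·(-1) + 0.0000·(-4) = 2.2000.
u_2 = v_2 − 2.2000·e_1 = (0.2400, 0.3200, -4.0000).
‖u_2‖ = 4.0200, so e_2 = (0.0597, 0.0796, -0.9950).
e_1·v_3 = 0.8000·0 + (-0.6000)·(-1) + 0.0000·0 = 0.6000; e_2·v_3 = 0.0597·0 + 0.0796·(-1) + (-0.9950)·0 = -0.0796.
u_3 = v_3 − 0.6000·e_1 + 0.0796·e_2 = (-0.4752, -0.6337, -0.0792).
‖u_3‖ = 0.7960, so e_3 = (-0.5970, -0.7960, -0.0995).

Q = [[0.8000, 0.0597, -0.5970], [-0.6000, 0.0796, -0.7960], [0.0000, -0.9950, -0.0995]], R = [[5.0000, 2.2000, 0.6000], [0.0000, 4.0200, -0.0796], [0.0000, 0.0000, 0.7960]]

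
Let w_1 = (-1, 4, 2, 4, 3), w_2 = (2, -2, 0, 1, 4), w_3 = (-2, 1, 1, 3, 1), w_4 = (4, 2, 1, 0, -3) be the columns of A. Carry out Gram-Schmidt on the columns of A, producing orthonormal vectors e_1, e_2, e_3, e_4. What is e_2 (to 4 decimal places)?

e_1 = w_1/‖w_1‖ = (-1, 4, 2, 4, 3)/6.7823 = (-0.1474, 0.5898, 0.2949, 0.5898, 0.4423).
r_{12} = e_1·w_2 = 0.8847.
u_2 = w_2 − 0.8847·e_1 = (2.1304, -2.5217, -0.2609, 0.4783, 3.6087).
‖u_2‖ = 4.9211, so e_2 = (0.4329, -0.5124, -0.0530, 0.0972, 0.7333).

e_2 = (0.4329, -0.5124, -0.0530, 0.0972, 0.7333)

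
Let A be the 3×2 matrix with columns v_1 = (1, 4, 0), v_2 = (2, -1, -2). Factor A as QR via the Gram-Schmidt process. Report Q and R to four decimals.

Q = [[0.2425, 0.7153], [0.9701, -0.1788], [0.0000, -0.6756]], R = [[4.1231, -0.4851], [0.0000, 2.9605]]

v_1 = (1, 4, 0); ‖v_1‖ = 4.1231, so q_1 = (0.2425, 0.9701, 0.0000).
q_1·v_2 = 0.2425·2 + 0.9701·(-1) + 0.0000·(-2) = -0.4851.
u_2 = v_2 + 0.4851·q_1 = (2.1176, -0.5294, -2.0000).
‖u_2‖ = 2.9605, so q_2 = (0.7153, -0.1788, -0.6756).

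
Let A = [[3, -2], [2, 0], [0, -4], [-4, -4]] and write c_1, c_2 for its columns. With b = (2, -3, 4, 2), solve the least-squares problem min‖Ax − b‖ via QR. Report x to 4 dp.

c_1 = (3, 2, 0, -4); ‖c_1‖ = 5.3852, so q_1 = (0.5571, 0.3714, 0.0000, -0.7428).
q_1·c_2 = 0.5571·(-2) + 0.3714·0 + 0.0000·(-4) + (-0.7428)·(-4) = 1.8570.
u_2 = c_2 − 1.8570·q_1 = (-3.0345, -0.6897, -4.0000, -2.6207).
‖u_2‖ = 5.7054, so q_2 = (-0.5319, -0.1209, -0.7011, -0.4593).
Qᵀb = (-1.4856, -4.4241).
Back-substitute: x_2 = -4.4241/5.7054 = -0.7754.
x_1 = (-1.4856 − 1.8570·(-0.7754))/5.3852 = -0.0085.

x = (-0.0085, -0.7754)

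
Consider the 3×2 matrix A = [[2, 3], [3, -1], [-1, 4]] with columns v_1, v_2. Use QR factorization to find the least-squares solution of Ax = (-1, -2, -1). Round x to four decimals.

x = (-0.5152, -0.2121)

v_1 = (2, 3, -1); ‖v_1‖ = 3.7417, so q_1 = (0.5345, 0.8018, -0.2673).
q_1·v_2 = 0.5345·3 + 0.8018·(-1) + (-0.2673)·4 = -0.2673.
u_2 = v_2 + 0.2673·q_1 = (3.1429, -0.7857, 3.9286).
‖u_2‖ = 5.0920, so q_2 = (0.6172, -0.1543, 0.7715).
Qᵀb = (-1.8708, -1.0801).
Back-substitute: x_2 = -1.0801/5.0920 = -0.2121.
x_1 = (-1.8708 + 0.2673·(-0.2121))/3.7417 = -0.5152.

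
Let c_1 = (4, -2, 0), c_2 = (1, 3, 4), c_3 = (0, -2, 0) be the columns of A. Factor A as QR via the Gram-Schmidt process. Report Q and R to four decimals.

c_1 = (4, -2, 0); ‖c_1‖ = 4.4721, so q_1 = (0.8944, -0.4472, 0.0000).
q_1·c_2 = 0.8944·1 + (-0.4472)·3 + 0.0000·4 = -0.4472.
u_2 = c_2 + 0.4472·q_1 = (1.4000, 2.8000, 4.0000).
‖u_2‖ = 5.0794, so q_2 = (0.2756, 0.5512, 0.7875).
q_1·c_3 = 0.8944·0 + (-0.4472)·(-2) + 0.0000·0 = 0.8944; q_2·c_3 = 0.2756·0 + 0.5512·(-2) + 0.7875·0 = -1.1025.
u_3 = c_3 − 0.8944·q_1 + 1.1025·q_2 = (-0.4961, -0.9922, 0.8682).
‖u_3‖ = 1.4087, so q_3 = (-0.3522, -0.7044, 0.6163).

Q = [[0.8944, 0.2756, -0.3522], [-0.4472, 0.5512, -0.7044], [0.0000, 0.7875, 0.6163]], R = [[4.4721, -0.4472, 0.8944], [0.0000, 5.0794, -1.1025], [0.0000, 0.0000, 1.4087]]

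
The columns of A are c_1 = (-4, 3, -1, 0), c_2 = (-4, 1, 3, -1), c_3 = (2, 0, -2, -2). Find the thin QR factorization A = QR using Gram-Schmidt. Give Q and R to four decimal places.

Q = [[-0.7845, -0.3715, 0.1292], [0.5883, -0.2043, 0.1100], [-0.1961, 0.8729, -0.1869], [0.0000, -0.2414, -0.9676]], R = [[5.0990, 3.1379, -1.1767], [0.0000, 4.1417, -2.0059], [0.0000, 0.0000, 2.5675]]

c_1 = (-4, 3, -1, 0); ‖c_1‖ = 5.0990, so e_1 = (-0.7845, 0.5883, -0.1961, 0.0000).
e_1·c_2 = (-0.7845)·(-4) + 0.5883·1 + (-0.1961)·3 + 0.0000·(-1) = 3.1379.
u_2 = c_2 − 3.1379·e_1 = (-1.5385, -0.8462, 3.6154, -1.0000).
‖u_2‖ = 4.1417, so e_2 = (-0.3715, -0.2043, 0.8729, -0.2414).
e_1·c_3 = (-0.7845)·2 + 0.5883·0 + (-0.1961)·(-2) + 0.0000·(-2) = -1.1767; e_2·c_3 = (-0.3715)·2 + (-0.2043)·0 + 0.8729·(-2) + (-0.2414)·(-2) = -2.0059.
u_3 = c_3 + 1.1767·e_1 + 2.0059·e_2 = (0.3318, 0.2825, -0.4798, -2.4843).
‖u_3‖ = 2.5675, so e_3 = (0.1292, 0.1100, -0.1869, -0.9676).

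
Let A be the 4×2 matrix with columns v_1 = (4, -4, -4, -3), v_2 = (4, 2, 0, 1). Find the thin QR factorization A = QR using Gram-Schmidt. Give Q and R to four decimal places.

v_1 = (4, -4, -4, -3); ‖v_1‖ = 7.5498, so q_1 = (0.5298, -0.5298, -0.5298, -0.3974).
q_1·v_2 = 0.5298·4 + (-0.5298)·2 + (-0.5298)·0 + (-0.3974)·1 = 0.6623.
u_2 = v_2 − 0.6623·q_1 = (3.6491, 2.3509, 0.3509, 1.2632).
‖u_2‖ = 4.5345, so q_2 = (0.8048, 0.5184, 0.0774, 0.2786).

Q = [[0.5298, 0.8048], [-0.5298, 0.5184], [-0.5298, 0.0774], [-0.3974, 0.2786]], R = [[7.5498, 0.6623], [0.0000, 4.5345]]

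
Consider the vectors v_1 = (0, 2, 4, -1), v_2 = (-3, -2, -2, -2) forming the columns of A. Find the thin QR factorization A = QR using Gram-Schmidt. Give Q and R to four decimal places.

Q = [[0.0000, -0.7445], [0.4364, -0.2600], [0.8729, -0.0236], [-0.2182, -0.6145]], R = [[4.5826, -2.1822], [0.0000, 4.0297]]

v_1 = (0, 2, 4, -1); ‖v_1‖ = 4.5826, so q_1 = (0.0000, 0.4364, 0.8729, -0.2182).
q_1·v_2 = 0.0000·(-3) + 0.4364·(-2) + 0.8729·(-2) + (-0.2182)·(-2) = -2.1822.
u_2 = v_2 + 2.1822·q_1 = (-3.0000, -1.0476, -0.0952, -2.4762).
‖u_2‖ = 4.0297, so q_2 = (-0.7445, -0.2600, -0.0236, -0.6145).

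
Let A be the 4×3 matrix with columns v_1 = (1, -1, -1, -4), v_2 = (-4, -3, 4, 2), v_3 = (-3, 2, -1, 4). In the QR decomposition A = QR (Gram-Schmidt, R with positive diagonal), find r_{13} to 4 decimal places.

r_{13} = -4.5883

v_1 = (1, -1, -1, -4); ‖v_1‖ = 4.3589, so q_1 = (0.2294, -0.2294, -0.2294, -0.9177).
r_{13} = q_1·v_3 = -4.5883.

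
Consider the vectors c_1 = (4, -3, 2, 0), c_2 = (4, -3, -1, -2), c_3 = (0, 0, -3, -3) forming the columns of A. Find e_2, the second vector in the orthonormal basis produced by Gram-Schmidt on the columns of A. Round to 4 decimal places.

e_2 = (0.2413, -0.1810, -0.7542, -0.5832)

c_1 = (4, -3, 2, 0); ‖c_1‖ = 5.3852, so e_1 = (0.7428, -0.5571, 0.3714, 0.0000).
e_1·c_2 = 0.7428·4 + (-0.5571)·(-3) + 0.3714·(-1) + 0.0000·(-2) = 4.2710.
u_2 = c_2 − 4.2710·e_1 = (0.8276, -0.6207, -2.5862, -2.0000).
‖u_2‖ = 3.4291, so e_2 = (0.2413, -0.1810, -0.7542, -0.5832).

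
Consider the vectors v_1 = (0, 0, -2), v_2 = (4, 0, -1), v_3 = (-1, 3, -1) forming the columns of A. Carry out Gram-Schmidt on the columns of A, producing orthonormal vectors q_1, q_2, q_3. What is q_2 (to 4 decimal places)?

v_1 = (0, 0, -2); ‖v_1‖ = 2.0000, so q_1 = (0.0000, 0.0000, -1.0000).
q_1·v_2 = 0.0000·4 + 0.0000·0 + (-1.0000)·(-1) = 1.0000.
u_2 = v_2 − 1.0000·q_1 = (4.0000, 0.0000, 0.0000).
‖u_2‖ = 4.0000, so q_2 = (1.0000, 0.0000, 0.0000).

q_2 = (1.0000, 0.0000, 0.0000)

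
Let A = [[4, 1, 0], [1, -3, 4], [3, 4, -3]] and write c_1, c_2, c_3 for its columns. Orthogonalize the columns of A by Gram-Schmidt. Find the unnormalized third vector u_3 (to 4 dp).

u_3 = (-0.3333, 0.3333, 0.3333)

e_1 = c_1/‖c_1‖ = (4, 1, 3)/5.0990 = (0.7845, 0.1961, 0.5883).
r_{12} = e_1·c_2 = 2.5495.
u_2 = c_2 − 2.5495·e_1 = (-1.0000, -3.5000, 2.5000).
‖u_2‖ = 4.4159, so e_2 = (-0.2265, -0.7926, 0.5661).
r_{13} = e_1·c_3 = -0.9806; r_{23} = e_2·c_3 = -4.8688.
u_3 = c_3 + 0.9806·e_1 + 4.8688·e_2 = (-0.3333, 0.3333, 0.3333).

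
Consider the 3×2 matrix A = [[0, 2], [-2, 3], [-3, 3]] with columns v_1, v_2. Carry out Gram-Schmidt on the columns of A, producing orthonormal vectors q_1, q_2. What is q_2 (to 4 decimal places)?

q_2 = (0.9233, 0.3196, -0.2131)

q_1 = v_1/‖v_1‖ = (0, -2, -3)/3.6056 = (0.0000, -0.5547, -0.8321).
r_{12} = q_1·v_2 = -4.1603.
u_2 = v_2 + 4.1603·q_1 = (2.0000, 0.6923, -0.4615).
‖u_2‖ = 2.1662, so q_2 = (0.9233, 0.3196, -0.2131).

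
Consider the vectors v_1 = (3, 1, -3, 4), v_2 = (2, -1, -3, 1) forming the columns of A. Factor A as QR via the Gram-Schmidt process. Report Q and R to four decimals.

Q = [[0.5071, 0.1908], [0.1690, -0.6319], [-0.5071, -0.6080], [0.6761, -0.4411]], R = [[5.9161, 3.0426], [0.0000, 2.3964]]

v_1 = (3, 1, -3, 4); ‖v_1‖ = 5.9161, so e_1 = (0.5071, 0.1690, -0.5071, 0.6761).
e_1·v_2 = 0.5071·2 + 0.1690·(-1) + (-0.5071)·(-3) + 0.6761·1 = 3.0426.
u_2 = v_2 − 3.0426·e_1 = (0.4571, -1.5143, -1.4571, -1.0571).
‖u_2‖ = 2.3964, so e_2 = (0.1908, -0.6319, -0.6080, -0.4411).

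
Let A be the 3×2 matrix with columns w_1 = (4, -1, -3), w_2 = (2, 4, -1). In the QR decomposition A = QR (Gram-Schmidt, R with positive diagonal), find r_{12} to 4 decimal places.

r_{12} = 1.3728

q_1 = w_1/‖w_1‖ = (4, -1, -3)/5.0990 = (0.7845, -0.1961, -0.5883).
r_{12} = q_1·w_2 = 1.3728.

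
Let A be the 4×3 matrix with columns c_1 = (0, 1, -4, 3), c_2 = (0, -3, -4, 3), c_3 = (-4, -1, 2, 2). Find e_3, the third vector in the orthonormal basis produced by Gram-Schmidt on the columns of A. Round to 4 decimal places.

e_3 = (-0.8192, 0.0000, 0.3441, 0.4588)

e_1 = c_1/‖c_1‖ = (0, 1, -4, 3)/5.0990 = (0.0000, 0.1961, -0.7845, 0.5883).
r_{12} = e_1·c_2 = 4.3146.
u_2 = c_2 − 4.3146·e_1 = (0.0000, -3.8462, -0.6154, 0.4615).
‖u_2‖ = 3.9223, so e_2 = (0.0000, -0.9806, -0.1569, 0.1177).
r_{13} = e_1·c_3 = -0.5883; r_{23} = e_2·c_3 = 0.9021.
u_3 = c_3 + 0.5883·e_1 − 0.9021·e_2 = (-4.0000, 0.0000, 1.6800, 2.2400).
‖u_3‖ = 4.8826, so e_3 = (-0.8192, 0.0000, 0.3441, 0.4588).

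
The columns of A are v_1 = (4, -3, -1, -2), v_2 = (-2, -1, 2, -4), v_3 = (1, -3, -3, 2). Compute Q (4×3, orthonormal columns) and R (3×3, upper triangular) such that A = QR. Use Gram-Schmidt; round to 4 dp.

Q = [[0.7303, -0.4270, -0.5259], [-0.5477, -0.1801, -0.6881], [-0.1826, 0.4069, -0.4547], [-0.3651, -0.7872, 0.2076]], R = [[5.4772, 0.1826, 2.1909], [0.0000, 4.9967, -2.6818], [0.0000, 0.0000, 3.3178]]

v_1 = (4, -3, -1, -2); ‖v_1‖ = 5.4772, so e_1 = (0.7303, -0.5477, -0.1826, -0.3651).
e_1·v_2 = 0.7303·(-2) + (-0.5477)·(-1) + (-0.1826)·2 + (-0.3651)·(-4) = 0.1826.
u_2 = v_2 − 0.1826·e_1 = (-2.1333, -0.9000, 2.0333, -3.9333).
‖u_2‖ = 4.9967, so e_2 = (-0.4270, -0.1801, 0.4069, -0.7872).
e_1·v_3 = 0.7303·1 + (-0.5477)·(-3) + (-0.1826)·(-3) + (-0.3651)·2 = 2.1909; e_2·v_3 = (-0.4270)·1 + (-0.1801)·(-3) + 0.4069·(-3) + (-0.7872)·2 = -2.6818.
u_3 = v_3 − 2.1909·e_1 + 2.6818·e_2 = (-1.7450, -2.2830, -1.5087, 0.6889).
‖u_3‖ = 3.3178, so e_3 = (-0.5259, -0.6881, -0.4547, 0.2076).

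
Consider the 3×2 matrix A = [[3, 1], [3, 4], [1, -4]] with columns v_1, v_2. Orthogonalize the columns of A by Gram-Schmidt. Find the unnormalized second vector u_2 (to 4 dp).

v_1 = (3, 3, 1); ‖v_1‖ = 4.3589, so q_1 = (0.6882, 0.6882, 0.2294).
q_1·v_2 = 0.6882·1 + 0.6882·4 + 0.2294·(-4) = 2.5236.
u_2 = v_2 − 2.5236·q_1 = (-0.7368, 2.2632, -4.5789).

u_2 = (-0.7368, 2.2632, -4.5789)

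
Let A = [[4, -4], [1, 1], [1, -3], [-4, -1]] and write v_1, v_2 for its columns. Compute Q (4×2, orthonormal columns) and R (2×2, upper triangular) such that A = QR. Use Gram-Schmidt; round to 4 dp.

v_1 = (4, 1, 1, -4); ‖v_1‖ = 5.8310, so q_1 = (0.6860, 0.1715, 0.1715, -0.6860).
q_1·v_2 = 0.6860·(-4) + 0.1715·1 + 0.1715·(-3) + (-0.6860)·(-1) = -2.4010.
u_2 = v_2 + 2.4010·q_1 = (-2.3529, 1.4118, -2.5882, -2.6471).
‖u_2‖ = 4.6082, so q_2 = (-0.5106, 0.3064, -0.5617, -0.5744).

Q = [[0.6860, -0.5106], [0.1715, 0.3064], [0.1715, -0.5617], [-0.6860, -0.5744]], R = [[5.8310, -2.4010], [0.0000, 4.6082]]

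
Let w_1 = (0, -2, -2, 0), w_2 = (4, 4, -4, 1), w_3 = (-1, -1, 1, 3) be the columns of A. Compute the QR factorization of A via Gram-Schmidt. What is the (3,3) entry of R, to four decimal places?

w_1 = (0, -2, -2, 0); ‖w_1‖ = 2.8284, so q_1 = (0.0000, -0.7071, -0.7071, 0.0000).
q_1·w_2 = 0.0000·4 + (-0.7071)·4 + (-0.7071)·(-4) + 0.0000·1 = 0.0000.
u_2 = w_2 + 0.0000·q_1 = (4.0000, 4.0000, -4.0000, 1.0000).
‖u_2‖ = 7.0000, so q_2 = (0.5714, 0.5714, -0.5714, 0.1429).
q_1·w_3 = 0.0000·(-1) + (-0.7071)·(-1) + (-0.7071)·1 + 0.0000·3 = 0.0000; q_2·w_3 = 0.5714·(-1) + 0.5714·(-1) + (-0.5714)·1 + 0.1429·3 = -1.2857.
u_3 = w_3 + 0.0000·q_1 + 1.2857·q_2 = (-0.2653, -0.2653, 0.2653, 3.1837).
r_{33} = ‖u_3‖ = 3.2167.

r_{33} = 3.2167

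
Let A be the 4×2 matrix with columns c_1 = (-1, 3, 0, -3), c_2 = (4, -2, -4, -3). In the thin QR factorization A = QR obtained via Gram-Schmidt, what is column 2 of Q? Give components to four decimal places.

e_2 = (0.5888, -0.2748, -0.5966, -0.4710)

c_1 = (-1, 3, 0, -3); ‖c_1‖ = 4.3589, so e_1 = (-0.2294, 0.6882, 0.0000, -0.6882).
e_1·c_2 = (-0.2294)·4 + 0.6882·(-2) + 0.0000·(-4) + (-0.6882)·(-3) = -0.2294.
u_2 = c_2 + 0.2294·e_1 = (3.9474, -1.8421, -4.0000, -3.1579).
‖u_2‖ = 6.7043, so e_2 = (0.5888, -0.2748, -0.5966, -0.4710).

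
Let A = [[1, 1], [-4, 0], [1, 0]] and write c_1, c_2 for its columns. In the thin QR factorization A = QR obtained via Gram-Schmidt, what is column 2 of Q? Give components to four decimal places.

c_1 = (1, -4, 1); ‖c_1‖ = 4.2426, so e_1 = (0.2357, -0.9428, 0.2357).
e_1·c_2 = 0.2357·1 + (-0.9428)·0 + 0.2357·0 = 0.2357.
u_2 = c_2 − 0.2357·e_1 = (0.9444, 0.2222, -0.0556).
‖u_2‖ = 0.9718, so e_2 = (0.9718, 0.2287, -0.0572).

e_2 = (0.9718, 0.2287, -0.0572)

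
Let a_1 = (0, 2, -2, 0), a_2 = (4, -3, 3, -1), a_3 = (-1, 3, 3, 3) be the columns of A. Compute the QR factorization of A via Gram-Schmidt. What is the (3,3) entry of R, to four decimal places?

e_1 = a_1/‖a_1‖ = (0, 2, -2, 0)/2.8284 = (0.0000, 0.7071, -0.7071, 0.0000).
r_{12} = e_1·a_2 = -4.2426.
u_2 = a_2 + 4.2426·e_1 = (4.0000, 0.0000, 0.0000, -1.0000).
‖u_2‖ = 4.1231, so e_2 = (0.9701, 0.0000, 0.0000, -0.2425).
r_{13} = e_1·a_3 = 0.0000; r_{23} = e_2·a_3 = -1.6977.
u_3 = a_3 + 0.0000·e_1 + 1.6977·e_2 = (0.6471, 3.0000, 3.0000, 2.5882).
r_{33} = ‖u_3‖ = 5.0118.

r_{33} = 5.0118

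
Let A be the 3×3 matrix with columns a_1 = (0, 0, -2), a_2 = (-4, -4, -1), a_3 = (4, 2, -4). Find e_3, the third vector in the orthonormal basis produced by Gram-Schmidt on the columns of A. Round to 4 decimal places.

e_3 = (0.7071, -0.7071, 0.0000)

a_1 = (0, 0, -2); ‖a_1‖ = 2.0000, so e_1 = (0.0000, 0.0000, -1.0000).
e_1·a_2 = 0.0000·(-4) + 0.0000·(-4) + (-1.0000)·(-1) = 1.0000.
u_2 = a_2 − 1.0000·e_1 = (-4.0000, -4.0000, 0.0000).
‖u_2‖ = 5.6569, so e_2 = (-0.7071, -0.7071, 0.0000).
e_1·a_3 = 0.0000·4 + 0.0000·2 + (-1.0000)·(-4) = 4.0000; e_2·a_3 = (-0.7071)·4 + (-0.7071)·2 + 0.0000·(-4) = -4.2426.
u_3 = a_3 − 4.0000·e_1 + 4.2426·e_2 = (1.0000, -1.0000, 0.0000).
‖u_3‖ = 1.4142, so e_3 = (0.7071, -0.7071, 0.0000).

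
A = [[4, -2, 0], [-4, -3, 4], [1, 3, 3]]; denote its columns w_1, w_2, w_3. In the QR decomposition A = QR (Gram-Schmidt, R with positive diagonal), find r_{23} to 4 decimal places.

w_1 = (4, -4, 1); ‖w_1‖ = 5.7446, so e_1 = (0.6963, -0.6963, 0.1741).
e_1·w_2 = 0.6963·(-2) + (-0.6963)·(-3) + 0.1741·3 = 1.2185.
u_2 = w_2 − 1.2185·e_1 = (-2.8485, -2.1515, 2.7879).
‖u_2‖ = 4.5294, so e_2 = (-0.6289, -0.4750, 0.6155).
r_{23} = e_2·w_3 = -0.0535.

r_{23} = -0.0535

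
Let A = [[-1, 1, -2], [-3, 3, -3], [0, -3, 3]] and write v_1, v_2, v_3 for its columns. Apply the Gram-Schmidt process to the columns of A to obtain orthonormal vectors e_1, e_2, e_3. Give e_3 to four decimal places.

e_1 = v_1/‖v_1‖ = (-1, -3, 0)/3.1623 = (-0.3162, -0.9487, 0.0000).
r_{12} = e_1·v_2 = -3.1623.
u_2 = v_2 + 3.1623·e_1 = (0.0000, 0.0000, -3.0000).
‖u_2‖ = 3.0000, so e_2 = (0.0000, 0.0000, -1.0000).
r_{13} = e_1·v_3 = 3.4785; r_{23} = e_2·v_3 = -3.0000.
u_3 = v_3 − 3.4785·e_1 + 3.0000·e_2 = (-0.9000, 0.3000, 0.0000).
‖u_3‖ = 0.9487, so e_3 = (-0.9487, 0.3162, 0.0000).

e_3 = (-0.9487, 0.3162, 0.0000)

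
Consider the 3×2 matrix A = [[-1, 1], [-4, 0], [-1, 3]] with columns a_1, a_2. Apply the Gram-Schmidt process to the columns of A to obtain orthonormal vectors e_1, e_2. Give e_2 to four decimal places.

e_2 = (0.2577, -0.2945, 0.9203)

a_1 = (-1, -4, -1); ‖a_1‖ = 4.2426, so e_1 = (-0.2357, -0.9428, -0.2357).
e_1·a_2 = (-0.2357)·1 + (-0.9428)·0 + (-0.2357)·3 = -0.9428.
u_2 = a_2 + 0.9428·e_1 = (0.7778, -0.8889, 2.7778).
‖u_2‖ = 3.0185, so e_2 = (0.2577, -0.2945, 0.9203).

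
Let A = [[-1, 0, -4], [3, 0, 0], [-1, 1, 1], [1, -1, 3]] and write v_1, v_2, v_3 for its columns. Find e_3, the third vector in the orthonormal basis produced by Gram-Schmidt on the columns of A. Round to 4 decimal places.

e_3 = (-0.7606, -0.2535, 0.4226, 0.4226)

v_1 = (-1, 3, -1, 1); ‖v_1‖ = 3.4641, so e_1 = (-0.2887, 0.8660, -0.2887, 0.2887).
e_1·v_2 = (-0.2887)·0 + 0.8660·0 + (-0.2887)·1 + 0.2887·(-1) = -0.5774.
u_2 = v_2 + 0.5774·e_1 = (-0.1667, 0.5000, 0.8333, -0.8333).
‖u_2‖ = 1.2910, so e_2 = (-0.1291, 0.3873, 0.6455, -0.6455).
e_1·v_3 = (-0.2887)·(-4) + 0.8660·0 + (-0.2887)·1 + 0.2887·3 = 1.7321; e_2·v_3 = (-0.1291)·(-4) + 0.3873·0 + 0.6455·1 + (-0.6455)·3 = -0.7746.
u_3 = v_3 − 1.7321·e_1 + 0.7746·e_2 = (-3.6000, -1.2000, 2.0000, 2.0000).
‖u_3‖ = 4.7329, so e_3 = (-0.7606, -0.2535, 0.4226, 0.4226).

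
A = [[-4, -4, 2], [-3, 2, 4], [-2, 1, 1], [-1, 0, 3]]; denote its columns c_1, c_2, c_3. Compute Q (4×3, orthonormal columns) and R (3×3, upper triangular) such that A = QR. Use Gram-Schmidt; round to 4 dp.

Q = [[-0.7303, -0.6753, -0.0575], [-0.5477, 0.6446, 0.1472], [-0.3651, 0.3530, -0.5243], [-0.1826, 0.0614, 0.8367]], R = [[5.4772, 1.4606, -4.5644], [0.0000, 4.3436, 1.7651], [0.0000, 0.0000, 2.4599]]

q_1 = c_1/‖c_1‖ = (-4, -3, -2, -1)/5.4772 = (-0.7303, -0.5477, -0.3651, -0.1826).
r_{12} = q_1·c_2 = 1.4606.
u_2 = c_2 − 1.4606·q_1 = (-2.9333, 2.8000, 1.5333, 0.2667).
‖u_2‖ = 4.3436, so q_2 = (-0.6753, 0.6446, 0.3530, 0.0614).
r_{13} = q_1·c_3 = -4.5644; r_{23} = q_2·c_3 = 1.7651.
u_3 = c_3 + 4.5644·q_1 − 1.7651·q_2 = (-0.1413, 0.3622, -1.2898, 2.0583).
‖u_3‖ = 2.4599, so q_3 = (-0.0575, 0.1472, -0.5243, 0.8367).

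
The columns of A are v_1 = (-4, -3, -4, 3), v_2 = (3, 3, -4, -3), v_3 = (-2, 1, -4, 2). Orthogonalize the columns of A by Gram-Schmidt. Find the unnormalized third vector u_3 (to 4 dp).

u_3 = (-0.5404, 1.8153, 0.0676, 1.1847)

v_1 = (-4, -3, -4, 3); ‖v_1‖ = 7.0711, so e_1 = (-0.5657, -0.4243, -0.5657, 0.4243).
e_1·v_2 = (-0.5657)·3 + (-0.4243)·3 + (-0.5657)·(-4) + 0.4243·(-3) = -1.9799.
u_2 = v_2 + 1.9799·e_1 = (1.8800, 2.1600, -5.1200, -2.1600).
‖u_2‖ = 6.2514, so e_2 = (0.3007, 0.3455, -0.8190, -0.3455).
e_1·v_3 = (-0.5657)·(-2) + (-0.4243)·1 + (-0.5657)·(-4) + 0.4243·2 = 3.8184; e_2·v_3 = 0.3007·(-2) + 0.3455·1 + (-0.8190)·(-4) + (-0.3455)·2 = 2.3291.
u_3 = v_3 − 3.8184·e_1 − 2.3291·e_2 = (-0.5404, 1.8153, 0.0676, 1.1847).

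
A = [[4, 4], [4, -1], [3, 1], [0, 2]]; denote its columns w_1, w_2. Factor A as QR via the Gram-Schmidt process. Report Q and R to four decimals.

e_1 = w_1/‖w_1‖ = (4, 4, 3, 0)/6.4031 = (0.6247, 0.6247, 0.4685, 0.0000).
r_{12} = e_1·w_2 = 2.3426.
u_2 = w_2 − 2.3426·e_1 = (2.5366, -2.4634, -0.0976, 2.0000).
‖u_2‖ = 4.0635, so e_2 = (0.6242, -0.6062, -0.0240, 0.4922).

Q = [[0.6247, 0.6242], [0.6247, -0.6062], [0.4685, -0.0240], [0.0000, 0.4922]], R = [[6.4031, 2.3426], [0.0000, 4.0635]]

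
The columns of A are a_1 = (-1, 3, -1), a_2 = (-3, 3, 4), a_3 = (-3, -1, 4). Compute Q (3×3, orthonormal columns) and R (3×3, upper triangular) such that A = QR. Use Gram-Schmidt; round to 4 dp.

Q = [[-0.3015, -0.4281, -0.8519], [0.9045, 0.1541, -0.3976], [-0.3015, 0.8905, -0.3408]], R = [[3.3166, 2.4121, -1.2060], [0.0000, 5.3087, 4.6922], [0.0000, 0.0000, 1.5903]]

a_1 = (-1, 3, -1); ‖a_1‖ = 3.3166, so e_1 = (-0.3015, 0.9045, -0.3015).
e_1·a_2 = (-0.3015)·(-3) + 0.9045·3 + (-0.3015)·4 = 2.4121.
u_2 = a_2 − 2.4121·e_1 = (-2.2727, 0.8182, 4.7273).
‖u_2‖ = 5.3087, so e_2 = (-0.4281, 0.1541, 0.8905).
e_1·a_3 = (-0.3015)·(-3) + 0.9045·(-1) + (-0.3015)·4 = -1.2060; e_2·a_3 = (-0.4281)·(-3) + 0.1541·(-1) + 0.8905·4 = 4.6922.
u_3 = a_3 + 1.2060·e_1 − 4.6922·e_2 = (-1.3548, -0.6323, -0.5419).
‖u_3‖ = 1.5903, so e_3 = (-0.8519, -0.3976, -0.3408).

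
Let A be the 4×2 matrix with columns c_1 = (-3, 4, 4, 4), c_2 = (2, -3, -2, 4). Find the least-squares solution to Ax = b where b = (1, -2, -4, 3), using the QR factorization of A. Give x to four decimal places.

x = (-0.1207, 0.8119)

c_1 = (-3, 4, 4, 4); ‖c_1‖ = 7.5498, so e_1 = (-0.3974, 0.5298, 0.5298, 0.5298).
e_1·c_2 = (-0.3974)·2 + 0.5298·(-3) + 0.5298·(-2) + 0.5298·4 = -1.3245.
u_2 = c_2 + 1.3245·e_1 = (1.4737, -2.2982, -1.2982, 4.7018).
‖u_2‖ = 5.5898, so e_2 = (0.2636, -0.4112, -0.2323, 0.8411).
Qᵀb = (-1.9868, 4.5384).
Back-substitute: x_2 = 4.5384/5.5898 = 0.8119.
x_1 = (-1.9868 + 1.3245·0.8119)/7.5498 = -0.1207.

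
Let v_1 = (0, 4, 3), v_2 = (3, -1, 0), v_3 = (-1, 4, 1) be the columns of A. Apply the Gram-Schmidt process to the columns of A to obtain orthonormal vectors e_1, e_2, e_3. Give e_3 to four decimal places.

e_3 = (0.1961, 0.5883, -0.7845)

v_1 = (0, 4, 3); ‖v_1‖ = 5.0000, so e_1 = (0.0000, 0.8000, 0.6000).
e_1·v_2 = 0.0000·3 + 0.8000·(-1) + 0.6000·0 = -0.8000.
u_2 = v_2 + 0.8000·e_1 = (3.0000, -0.3600, 0.4800).
‖u_2‖ = 3.0594, so e_2 = (0.9806, -0.1177, 0.1569).
e_1·v_3 = 0.0000·(-1) + 0.8000·4 + 0.6000·1 = 3.8000; e_2·v_3 = 0.9806·(-1) + (-0.1177)·4 + 0.1569·1 = -1.2944.
u_3 = v_3 − 3.8000·e_1 + 1.2944·e_2 = (0.2692, 0.8077, -1.0769).
‖u_3‖ = 1.3728, so e_3 = (0.1961, 0.5883, -0.7845).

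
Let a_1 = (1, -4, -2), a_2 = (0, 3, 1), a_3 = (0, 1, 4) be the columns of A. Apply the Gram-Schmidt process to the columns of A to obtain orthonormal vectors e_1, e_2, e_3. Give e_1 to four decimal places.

a_1 = (1, -4, -2); ‖a_1‖ = 4.5826, so e_1 = (0.2182, -0.8729, -0.4364).

e_1 = (0.2182, -0.8729, -0.4364)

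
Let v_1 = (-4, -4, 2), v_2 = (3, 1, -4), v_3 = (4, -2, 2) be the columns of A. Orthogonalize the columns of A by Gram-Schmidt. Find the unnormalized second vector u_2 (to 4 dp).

v_1 = (-4, -4, 2); ‖v_1‖ = 6.0000, so q_1 = (-0.6667, -0.6667, 0.3333).
q_1·v_2 = (-0.6667)·3 + (-0.6667)·1 + 0.3333·(-4) = -4.0000.
u_2 = v_2 + 4.0000·q_1 = (0.3333, -1.6667, -2.6667).

u_2 = (0.3333, -1.6667, -2.6667)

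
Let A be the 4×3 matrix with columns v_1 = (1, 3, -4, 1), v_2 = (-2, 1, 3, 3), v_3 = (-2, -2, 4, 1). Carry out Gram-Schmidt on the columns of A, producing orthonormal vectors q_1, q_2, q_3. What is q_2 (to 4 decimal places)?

v_1 = (1, 3, -4, 1); ‖v_1‖ = 5.1962, so q_1 = (0.1925, 0.5774, -0.7698, 0.1925).
q_1·v_2 = 0.1925·(-2) + 0.5774·1 + (-0.7698)·3 + 0.1925·3 = -1.5396.
u_2 = v_2 + 1.5396·q_1 = (-1.7037, 1.8889, 1.8148, 3.2963).
‖u_2‖ = 4.5420, so q_2 = (-0.3751, 0.4159, 0.3996, 0.7257).

q_2 = (-0.3751, 0.4159, 0.3996, 0.7257)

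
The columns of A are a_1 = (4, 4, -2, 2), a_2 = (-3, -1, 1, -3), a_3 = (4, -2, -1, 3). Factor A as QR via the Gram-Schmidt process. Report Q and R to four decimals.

Q = [[0.6325, -0.2535, 0.6211], [0.6325, 0.5916, -0.4830], [-0.3162, -0.0845, -0.2760], [0.3162, -0.7606, -0.5521]], R = [[6.3246, -3.7947, 2.5298], [0.0000, 2.3664, -4.3948], [0.0000, 0.0000, 2.0702]]

a_1 = (4, 4, -2, 2); ‖a_1‖ = 6.3246, so q_1 = (0.6325, 0.6325, -0.3162, 0.3162).
q_1·a_2 = 0.6325·(-3) + 0.6325·(-1) + (-0.3162)·1 + 0.3162·(-3) = -3.7947.
u_2 = a_2 + 3.7947·q_1 = (-0.6000, 1.4000, -0.2000, -1.8000).
‖u_2‖ = 2.3664, so q_2 = (-0.2535, 0.5916, -0.0845, -0.7606).
q_1·a_3 = 0.6325·4 + 0.6325·(-2) + (-0.3162)·(-1) + 0.3162·3 = 2.5298; q_2·a_3 = (-0.2535)·4 + 0.5916·(-2) + (-0.0845)·(-1) + (-0.7606)·3 = -4.3948.
u_3 = a_3 − 2.5298·q_1 + 4.3948·q_2 = (1.2857, -1.0000, -0.5714, -1.1429).
‖u_3‖ = 2.0702, so q_3 = (0.6211, -0.4830, -0.2760, -0.5521).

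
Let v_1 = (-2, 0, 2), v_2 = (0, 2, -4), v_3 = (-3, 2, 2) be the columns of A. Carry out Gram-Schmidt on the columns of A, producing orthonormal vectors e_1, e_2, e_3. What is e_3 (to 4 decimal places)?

e_3 = (0.4082, 0.8165, 0.4082)

v_1 = (-2, 0, 2); ‖v_1‖ = 2.8284, so e_1 = (-0.7071, 0.0000, 0.7071).
e_1·v_2 = (-0.7071)·0 + 0.0000·2 + 0.7071·(-4) = -2.8284.
u_2 = v_2 + 2.8284·e_1 = (-2.0000, 2.0000, -2.0000).
‖u_2‖ = 3.4641, so e_2 = (-0.5774, 0.5774, -0.5774).
e_1·v_3 = (-0.7071)·(-3) + 0.0000·2 + 0.7071·2 = 3.5355; e_2·v_3 = (-0.5774)·(-3) + 0.5774·2 + (-0.5774)·2 = 1.7321.
u_3 = v_3 − 3.5355·e_1 − 1.7321·e_2 = (0.5000, 1.0000, 0.5000).
‖u_3‖ = 1.2247, so e_3 = (0.4082, 0.8165, 0.4082).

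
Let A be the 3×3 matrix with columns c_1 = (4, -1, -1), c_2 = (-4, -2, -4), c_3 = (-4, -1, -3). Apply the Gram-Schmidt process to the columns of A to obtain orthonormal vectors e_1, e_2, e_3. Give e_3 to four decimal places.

c_1 = (4, -1, -1); ‖c_1‖ = 4.2426, so e_1 = (0.9428, -0.2357, -0.2357).
e_1·c_2 = 0.9428·(-4) + (-0.2357)·(-2) + (-0.2357)·(-4) = -2.3570.
u_2 = c_2 + 2.3570·e_1 = (-1.7778, -2.5556, -4.5556).
‖u_2‖ = 5.5176, so e_2 = (-0.3222, -0.4632, -0.8256).
e_1·c_3 = 0.9428·(-4) + (-0.2357)·(-1) + (-0.2357)·(-3) = -2.8284; e_2·c_3 = (-0.3222)·(-4) + (-0.4632)·(-1) + (-0.8256)·(-3) = 4.2289.
u_3 = c_3 + 2.8284·e_1 − 4.2289·e_2 = (0.0292, 0.2920, -0.1752).
‖u_3‖ = 0.3417, so e_3 = (0.0854, 0.8544, -0.5126).

e_3 = (0.0854, 0.8544, -0.5126)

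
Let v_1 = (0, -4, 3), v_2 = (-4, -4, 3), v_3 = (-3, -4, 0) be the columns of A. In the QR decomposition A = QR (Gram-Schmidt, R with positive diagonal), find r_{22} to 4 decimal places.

v_1 = (0, -4, 3); ‖v_1‖ = 5.0000, so q_1 = (0.0000, -0.8000, 0.6000).
q_1·v_2 = 0.0000·(-4) + (-0.8000)·(-4) + 0.6000·3 = 5.0000.
u_2 = v_2 − 5.0000·q_1 = (-4.0000, 0.0000, 0.0000).
r_{22} = ‖u_2‖ = 4.0000.

r_{22} = 4.0000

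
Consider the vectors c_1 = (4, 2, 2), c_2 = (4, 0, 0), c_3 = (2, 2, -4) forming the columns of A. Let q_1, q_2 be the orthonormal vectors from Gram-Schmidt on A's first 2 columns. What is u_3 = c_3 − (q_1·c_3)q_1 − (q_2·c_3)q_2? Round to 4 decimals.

u_3 = (0.0000, 3.0000, -3.0000)

c_1 = (4, 2, 2); ‖c_1‖ = 4.8990, so q_1 = (0.8165, 0.4082, 0.4082).
q_1·c_2 = 0.8165·4 + 0.4082·0 + 0.4082·0 = 3.2660.
u_2 = c_2 − 3.2660·q_1 = (1.3333, -1.3333, -1.3333).
‖u_2‖ = 2.3094, so q_2 = (0.5774, -0.5774, -0.5774).
q_1·c_3 = 0.8165·2 + 0.4082·2 + 0.4082·(-4) = 0.8165; q_2·c_3 = 0.5774·2 + (-0.5774)·2 + (-0.5774)·(-4) = 2.3094.
u_3 = c_3 − 0.8165·q_1 − 2.3094·q_2 = (0.0000, 3.0000, -3.0000).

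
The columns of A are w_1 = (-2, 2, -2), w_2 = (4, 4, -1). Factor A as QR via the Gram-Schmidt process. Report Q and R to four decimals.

Q = [[-0.5774, 0.7582], [0.5774, 0.6415], [-0.5774, -0.1166]], R = [[3.4641, 0.5774], [0.0000, 5.7155]]

w_1 = (-2, 2, -2); ‖w_1‖ = 3.4641, so q_1 = (-0.5774, 0.5774, -0.5774).
q_1·w_2 = (-0.5774)·4 + 0.5774·4 + (-0.5774)·(-1) = 0.5774.
u_2 = w_2 − 0.5774·q_1 = (4.3333, 3.6667, -0.6667).
‖u_2‖ = 5.7155, so q_2 = (0.7582, 0.6415, -0.1166).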